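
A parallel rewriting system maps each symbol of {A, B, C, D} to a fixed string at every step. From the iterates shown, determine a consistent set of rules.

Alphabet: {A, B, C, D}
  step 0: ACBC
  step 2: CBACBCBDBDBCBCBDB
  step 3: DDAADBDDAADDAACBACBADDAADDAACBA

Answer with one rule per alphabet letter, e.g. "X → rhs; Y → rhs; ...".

A->DB, B->A, C->DDA, D->CB

  step 2 ⇒ step 3: CBACBCBDBDBCBCBDB ⇒ DDA·A·DB·DDA·A·DDA·A·CB·A·CB·A·DDA·A·DDA·A·CB·A
    A ↦ DB
    B ↦ A
    C ↦ DDA
    D ↦ CB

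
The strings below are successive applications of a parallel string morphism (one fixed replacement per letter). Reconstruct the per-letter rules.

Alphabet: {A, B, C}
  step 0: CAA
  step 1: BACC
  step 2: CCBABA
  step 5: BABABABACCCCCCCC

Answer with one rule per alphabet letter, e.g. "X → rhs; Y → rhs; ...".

  step 1 ⇒ step 2: BACC ⇒ C·C·BA·BA
    A ↦ C
    B ↦ C
    C ↦ BA

A->C, B->C, C->BA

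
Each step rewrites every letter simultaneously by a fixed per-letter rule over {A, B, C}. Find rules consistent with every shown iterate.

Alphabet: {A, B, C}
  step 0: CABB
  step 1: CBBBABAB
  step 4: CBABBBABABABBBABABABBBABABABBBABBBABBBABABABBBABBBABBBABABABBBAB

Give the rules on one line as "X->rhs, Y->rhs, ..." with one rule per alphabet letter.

A->BB, B->AB, C->CB

  step 0 ⇒ step 1: CABB ⇒ CB·BB·AB·AB
    A ↦ BB
    B ↦ AB
    C ↦ CB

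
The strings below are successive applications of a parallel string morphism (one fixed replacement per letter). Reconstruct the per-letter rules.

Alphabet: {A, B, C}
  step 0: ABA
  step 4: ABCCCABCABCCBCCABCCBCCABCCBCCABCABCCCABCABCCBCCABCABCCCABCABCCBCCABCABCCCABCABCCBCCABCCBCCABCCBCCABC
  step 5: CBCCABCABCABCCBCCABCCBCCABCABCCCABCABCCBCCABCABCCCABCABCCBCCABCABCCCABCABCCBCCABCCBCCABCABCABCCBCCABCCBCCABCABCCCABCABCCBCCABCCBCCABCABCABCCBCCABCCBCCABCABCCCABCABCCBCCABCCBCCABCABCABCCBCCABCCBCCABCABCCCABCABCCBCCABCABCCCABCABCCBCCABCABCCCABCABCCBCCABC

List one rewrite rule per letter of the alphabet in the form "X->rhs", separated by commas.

A->CB, B->CC, C->ABC

  step 4 ⇒ step 5: ABCCCABCABCCBCCABCCBCCABCCBCCABCABCCCABCABCCBCCABCABCCCABCABCCBCCABCABCCCABCABCCBCCABCCBCCABCCBCCABC ⇒ CB·CC·ABC·ABC·ABC·CB·CC·ABC·CB·CC·ABC·ABC·CC·ABC·ABC·CB·CC·ABC·ABC·CC·ABC·ABC·CB·CC·ABC·ABC·CC·ABC·ABC·CB·CC·ABC·CB·CC·ABC·ABC·ABC·CB·CC·ABC·CB·CC·ABC·ABC·CC·ABC·ABC·CB·CC·ABC·CB·CC·ABC·ABC·ABC·CB·CC·ABC·CB·CC·ABC·ABC·CC·ABC·ABC·CB·CC·ABC·CB·CC·ABC·ABC·ABC·CB·CC·ABC·CB·CC·ABC·ABC·CC·ABC·ABC·CB·CC·ABC·ABC·CC·ABC·ABC·CB·CC·ABC·ABC·CC·ABC·ABC·CB·CC·ABC
    A ↦ CB
    B ↦ CC
    C ↦ ABC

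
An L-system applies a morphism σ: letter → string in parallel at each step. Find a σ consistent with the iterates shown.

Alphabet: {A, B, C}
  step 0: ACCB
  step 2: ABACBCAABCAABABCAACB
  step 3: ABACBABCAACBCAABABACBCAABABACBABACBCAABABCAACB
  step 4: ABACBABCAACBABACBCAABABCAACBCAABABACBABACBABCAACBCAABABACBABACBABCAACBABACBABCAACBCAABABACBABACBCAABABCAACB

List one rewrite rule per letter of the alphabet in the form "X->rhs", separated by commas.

A->AB, B->ACB, C->CA

  step 3 ⇒ step 4: ABACBABCAACBCAABABACBCAABABACBABACBCAABABCAACB ⇒ AB·ACB·AB·CA·ACB·AB·ACB·CA·AB·AB·CA·ACB·CA·AB·AB·ACB·AB·ACB·AB·CA·ACB·CA·AB·AB·ACB·AB·ACB·AB·CA·ACB·AB·ACB·AB·CA·ACB·CA·AB·AB·ACB·AB·ACB·CA·AB·AB·CA·ACB
    A ↦ AB
    B ↦ ACB
    C ↦ CA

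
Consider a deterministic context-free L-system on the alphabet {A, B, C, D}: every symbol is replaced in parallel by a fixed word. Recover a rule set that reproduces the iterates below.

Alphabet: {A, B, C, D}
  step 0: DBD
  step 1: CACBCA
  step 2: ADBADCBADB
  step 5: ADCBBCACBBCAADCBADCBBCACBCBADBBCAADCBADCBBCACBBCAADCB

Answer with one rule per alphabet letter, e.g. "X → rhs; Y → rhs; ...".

A->B, B->CB, C->AD, D->CA

  step 1 ⇒ step 2: CACBCA ⇒ AD·B·AD·CB·AD·B
    A ↦ B
    B ↦ CB
    C ↦ AD
  step 0 ⇒ step 1: DBD ⇒ CA·CB·CA
    D ↦ CA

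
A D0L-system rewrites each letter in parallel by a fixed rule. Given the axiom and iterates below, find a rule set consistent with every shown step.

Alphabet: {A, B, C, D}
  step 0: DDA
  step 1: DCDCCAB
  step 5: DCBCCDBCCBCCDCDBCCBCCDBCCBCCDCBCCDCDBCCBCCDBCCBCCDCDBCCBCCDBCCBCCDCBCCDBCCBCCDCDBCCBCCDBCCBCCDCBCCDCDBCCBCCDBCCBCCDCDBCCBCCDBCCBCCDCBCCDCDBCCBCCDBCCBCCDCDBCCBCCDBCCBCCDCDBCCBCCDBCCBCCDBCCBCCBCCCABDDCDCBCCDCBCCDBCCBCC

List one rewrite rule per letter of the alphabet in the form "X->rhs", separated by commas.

  step 0 ⇒ step 1: DDA ⇒ DC·DC·CAB
    A ↦ CAB
    D ↦ DC
    B ↦ D  (constrained at step 1)
    C ↦ BCC  (constrained at step 1)

A->CAB, B->D, C->BCC, D->DC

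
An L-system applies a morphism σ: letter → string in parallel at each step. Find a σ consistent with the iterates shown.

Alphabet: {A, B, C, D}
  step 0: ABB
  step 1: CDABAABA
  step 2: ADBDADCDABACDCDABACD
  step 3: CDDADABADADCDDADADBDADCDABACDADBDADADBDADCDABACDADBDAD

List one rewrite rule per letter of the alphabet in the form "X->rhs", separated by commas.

A->CD, B->ABA, C->ADB, D->DAD

  step 2 ⇒ step 3: ADBDADCDABACDCDABACD ⇒ CD·DAD·ABA·DAD·CD·DAD·ADB·DAD·CD·ABA·CD·ADB·DAD·ADB·DAD·CD·ABA·CD·ADB·DAD
    A ↦ CD
    B ↦ ABA
    C ↦ ADB
    D ↦ DAD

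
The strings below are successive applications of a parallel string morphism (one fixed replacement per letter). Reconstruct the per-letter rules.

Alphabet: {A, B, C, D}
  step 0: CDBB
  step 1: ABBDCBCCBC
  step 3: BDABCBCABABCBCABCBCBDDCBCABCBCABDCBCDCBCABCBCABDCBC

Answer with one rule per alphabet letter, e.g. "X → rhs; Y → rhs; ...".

A->D, B->CBC, C->AB, D->BD

  step 0 ⇒ step 1: CDBB ⇒ AB·BD·CBC·CBC
    B ↦ CBC
    C ↦ AB
    D ↦ BD
    A ↦ D  (constrained at step 1)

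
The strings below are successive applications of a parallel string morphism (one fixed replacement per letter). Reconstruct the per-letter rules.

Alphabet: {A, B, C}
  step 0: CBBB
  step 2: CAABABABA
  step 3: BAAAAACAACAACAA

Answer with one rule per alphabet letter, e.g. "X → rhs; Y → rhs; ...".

A->AA, B->C, C->BA

  step 2 ⇒ step 3: CAABABABA ⇒ BA·AA·AA·C·AA·C·AA·C·AA
    A ↦ AA
    B ↦ C
    C ↦ BA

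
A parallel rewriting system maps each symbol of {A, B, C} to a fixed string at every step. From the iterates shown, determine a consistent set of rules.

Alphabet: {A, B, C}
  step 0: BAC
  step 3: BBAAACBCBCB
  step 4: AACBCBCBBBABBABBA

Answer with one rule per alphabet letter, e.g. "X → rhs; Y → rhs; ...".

  step 3 ⇒ step 4: BBAAACBCBCB ⇒ A·A·CB·CB·CB·BB·A·BB·A·BB·A
    A ↦ CB
    B ↦ A
    C ↦ BB

A->CB, B->A, C->BB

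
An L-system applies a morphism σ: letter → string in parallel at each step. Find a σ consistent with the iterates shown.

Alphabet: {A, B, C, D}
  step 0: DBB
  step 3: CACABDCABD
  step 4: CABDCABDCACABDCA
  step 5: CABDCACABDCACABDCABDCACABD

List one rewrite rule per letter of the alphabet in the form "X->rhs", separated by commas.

A->BD, B->C, C->CA, D->A

  step 4 ⇒ step 5: CABDCABDCACABDCA ⇒ CA·BD·C·A·CA·BD·C·A·CA·BD·CA·BD·C·A·CA·BD
    A ↦ BD
    B ↦ C
    C ↦ CA
    D ↦ A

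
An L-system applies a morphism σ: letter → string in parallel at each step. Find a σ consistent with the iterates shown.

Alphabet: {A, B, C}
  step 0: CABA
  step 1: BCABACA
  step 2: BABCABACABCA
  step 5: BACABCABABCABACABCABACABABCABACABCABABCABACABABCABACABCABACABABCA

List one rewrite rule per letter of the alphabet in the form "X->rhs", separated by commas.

A->CA, B->BA, C->B

  step 1 ⇒ step 2: BCABACA ⇒ BA·B·CA·BA·CA·B·CA
    A ↦ CA
    B ↦ BA
    C ↦ B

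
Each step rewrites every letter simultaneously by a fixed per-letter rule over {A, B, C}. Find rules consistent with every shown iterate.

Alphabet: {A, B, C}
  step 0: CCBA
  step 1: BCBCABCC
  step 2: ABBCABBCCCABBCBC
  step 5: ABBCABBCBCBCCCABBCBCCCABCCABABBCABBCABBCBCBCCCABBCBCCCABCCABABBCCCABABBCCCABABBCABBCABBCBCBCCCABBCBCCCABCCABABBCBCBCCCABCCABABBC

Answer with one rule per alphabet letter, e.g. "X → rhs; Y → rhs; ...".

A->CC, B->AB, C->BC

  step 1 ⇒ step 2: BCBCABCC ⇒ AB·BC·AB·BC·CC·AB·BC·BC
    A ↦ CC
    B ↦ AB
    C ↦ BC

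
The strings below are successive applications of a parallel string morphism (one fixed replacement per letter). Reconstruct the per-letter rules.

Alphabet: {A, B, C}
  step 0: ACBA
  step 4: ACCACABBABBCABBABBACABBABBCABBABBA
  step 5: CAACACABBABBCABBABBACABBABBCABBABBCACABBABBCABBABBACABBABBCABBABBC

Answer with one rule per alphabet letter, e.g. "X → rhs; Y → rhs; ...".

  step 4 ⇒ step 5: ACCACABBABBCABBABBACABBABBCABBABBA ⇒ C·A·A·C·A·C·ABB·ABB·C·ABB·ABB·A·C·ABB·ABB·C·ABB·ABB·C·A·C·ABB·ABB·C·ABB·ABB·A·C·ABB·ABB·C·ABB·ABB·C
    A ↦ C
    B ↦ ABB
    C ↦ A

A->C, B->ABB, C->A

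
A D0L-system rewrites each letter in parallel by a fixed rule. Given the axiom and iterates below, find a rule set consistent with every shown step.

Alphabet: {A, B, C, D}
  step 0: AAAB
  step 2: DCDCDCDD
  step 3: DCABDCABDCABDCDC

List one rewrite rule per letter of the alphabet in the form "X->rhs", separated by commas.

A->D, B->AA, C->AB, D->DC

  step 2 ⇒ step 3: DCDCDCDD ⇒ DC·AB·DC·AB·DC·AB·DC·DC
    C ↦ AB
    D ↦ DC
    A ↦ D  (constrained at step 0)
    B ↦ AA  (constrained at step 0)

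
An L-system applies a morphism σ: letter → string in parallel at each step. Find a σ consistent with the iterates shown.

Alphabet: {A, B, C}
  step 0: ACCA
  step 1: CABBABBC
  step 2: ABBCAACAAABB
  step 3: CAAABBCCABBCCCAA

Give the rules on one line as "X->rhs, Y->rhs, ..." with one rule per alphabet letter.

  step 2 ⇒ step 3: ABBCAACAAABB ⇒ C·A·A·ABB·C·C·ABB·C·C·C·A·A
    A ↦ C
    B ↦ A
    C ↦ ABB

A->C, B->A, C->ABB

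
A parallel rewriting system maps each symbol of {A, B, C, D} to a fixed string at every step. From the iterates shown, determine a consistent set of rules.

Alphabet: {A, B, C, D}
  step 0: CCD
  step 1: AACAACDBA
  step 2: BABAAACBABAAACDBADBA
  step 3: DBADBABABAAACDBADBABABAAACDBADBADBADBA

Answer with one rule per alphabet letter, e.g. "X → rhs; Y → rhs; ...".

  step 2 ⇒ step 3: BABAAACBABAAACDBADBA ⇒ D·BA·D·BA·BA·BA·AAC·D·BA·D·BA·BA·BA·AAC·DBA·D·BA·DBA·D·BA
    A ↦ BA
    B ↦ D
    C ↦ AAC
    D ↦ DBA

A->BA, B->D, C->AAC, D->DBA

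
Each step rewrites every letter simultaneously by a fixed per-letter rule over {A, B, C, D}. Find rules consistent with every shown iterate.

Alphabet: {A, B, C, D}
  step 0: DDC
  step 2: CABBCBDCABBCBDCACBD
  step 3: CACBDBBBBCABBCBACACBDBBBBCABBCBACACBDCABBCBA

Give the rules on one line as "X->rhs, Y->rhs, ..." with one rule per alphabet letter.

A->CBD, B->BB, C->CA, D->CBA

  step 2 ⇒ step 3: CABBCBDCABBCBDCACBD ⇒ CA·CBD·BB·BB·CA·BB·CBA·CA·CBD·BB·BB·CA·BB·CBA·CA·CBD·CA·BB·CBA
    A ↦ CBD
    B ↦ BB
    C ↦ CA
    D ↦ CBA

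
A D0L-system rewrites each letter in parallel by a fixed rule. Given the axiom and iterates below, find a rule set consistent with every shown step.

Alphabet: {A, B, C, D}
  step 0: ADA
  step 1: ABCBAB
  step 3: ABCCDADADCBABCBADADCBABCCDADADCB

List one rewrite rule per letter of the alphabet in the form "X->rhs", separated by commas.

A->AB, B->CCD, C->AD, D->CB

  step 0 ⇒ step 1: ADA ⇒ AB·CB·AB
    A ↦ AB
    D ↦ CB
    B ↦ CCD  (constrained at step 1)
    C ↦ AD  (constrained at step 1)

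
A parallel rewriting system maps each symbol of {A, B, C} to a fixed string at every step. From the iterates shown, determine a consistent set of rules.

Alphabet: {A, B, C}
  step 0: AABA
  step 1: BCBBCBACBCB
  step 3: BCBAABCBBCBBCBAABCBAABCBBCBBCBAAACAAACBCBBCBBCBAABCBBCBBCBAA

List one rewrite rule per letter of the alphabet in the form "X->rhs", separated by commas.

A->BCB, B->AC, C->AA

  step 0 ⇒ step 1: AABA ⇒ BCB·BCB·AC·BCB
    A ↦ BCB
    B ↦ AC
    C ↦ AA  (constrained at step 1)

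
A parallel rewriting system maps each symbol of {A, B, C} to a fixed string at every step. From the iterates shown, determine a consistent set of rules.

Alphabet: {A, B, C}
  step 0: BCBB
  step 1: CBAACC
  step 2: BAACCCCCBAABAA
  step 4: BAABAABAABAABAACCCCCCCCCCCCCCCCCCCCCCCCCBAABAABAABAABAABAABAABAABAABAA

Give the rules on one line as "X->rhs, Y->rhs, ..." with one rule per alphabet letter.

A->CC, B->C, C->BAA

  step 1 ⇒ step 2: CBAACC ⇒ BAA·C·CC·CC·BAA·BAA
    A ↦ CC
    B ↦ C
    C ↦ BAA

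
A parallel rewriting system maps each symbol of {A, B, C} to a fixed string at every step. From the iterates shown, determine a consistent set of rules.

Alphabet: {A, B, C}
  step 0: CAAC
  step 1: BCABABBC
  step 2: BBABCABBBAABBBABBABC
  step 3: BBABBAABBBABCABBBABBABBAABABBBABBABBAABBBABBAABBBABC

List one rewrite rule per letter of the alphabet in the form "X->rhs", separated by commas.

  step 2 ⇒ step 3: BBABCABBBAABBBABBABC ⇒ BBA·BBA·AB·BBA·BC·AB·BBA·BBA·BBA·AB·AB·BBA·BBA·BBA·AB·BBA·BBA·AB·BBA·BC
    A ↦ AB
    B ↦ BBA
    C ↦ BC

A->AB, B->BBA, C->BC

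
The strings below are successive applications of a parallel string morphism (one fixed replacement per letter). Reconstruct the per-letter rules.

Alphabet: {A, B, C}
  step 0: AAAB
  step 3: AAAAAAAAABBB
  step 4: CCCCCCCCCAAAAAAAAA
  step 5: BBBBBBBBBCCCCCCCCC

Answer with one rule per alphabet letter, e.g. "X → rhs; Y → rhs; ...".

  step 4 ⇒ step 5: CCCCCCCCCAAAAAAAAA ⇒ B·B·B·B·B·B·B·B·B·C·C·C·C·C·C·C·C·C
    A ↦ C
    C ↦ B
  step 3 ⇒ step 4: AAAAAAAAABBB ⇒ C·C·C·C·C·C·C·C·C·AAA·AAA·AAA
    B ↦ AAA

A->C, B->AAA, C->B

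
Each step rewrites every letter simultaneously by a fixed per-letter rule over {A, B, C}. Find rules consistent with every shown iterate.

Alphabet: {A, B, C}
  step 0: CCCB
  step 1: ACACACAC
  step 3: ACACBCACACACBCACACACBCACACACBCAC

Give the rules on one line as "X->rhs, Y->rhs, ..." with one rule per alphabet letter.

  step 0 ⇒ step 1: CCCB ⇒ AC·AC·AC·AC
    B ↦ AC
    C ↦ AC
    A ↦ BC  (constrained at step 1)

A->BC, B->AC, C->AC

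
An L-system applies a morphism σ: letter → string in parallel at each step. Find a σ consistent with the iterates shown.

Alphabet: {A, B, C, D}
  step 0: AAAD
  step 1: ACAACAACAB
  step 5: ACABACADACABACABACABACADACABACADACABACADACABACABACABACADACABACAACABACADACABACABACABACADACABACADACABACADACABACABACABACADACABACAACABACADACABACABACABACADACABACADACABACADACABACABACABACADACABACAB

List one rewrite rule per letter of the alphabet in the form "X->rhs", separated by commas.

  step 0 ⇒ step 1: AAAD ⇒ ACA·ACA·ACA·B
    A ↦ ACA
    D ↦ B
    B ↦ D  (constrained at step 1)
    C ↦ B  (constrained at step 1)

A->ACA, B->D, C->B, D->B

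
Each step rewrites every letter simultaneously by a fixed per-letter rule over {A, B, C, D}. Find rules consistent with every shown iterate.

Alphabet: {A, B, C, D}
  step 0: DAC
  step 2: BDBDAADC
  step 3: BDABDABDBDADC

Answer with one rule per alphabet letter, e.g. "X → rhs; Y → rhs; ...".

  step 2 ⇒ step 3: BDBDAADC ⇒ BD·A·BD·A·BD·BD·A·DC
    A ↦ BD
    B ↦ BD
    C ↦ DC
    D ↦ A

A->BD, B->BD, C->DC, D->A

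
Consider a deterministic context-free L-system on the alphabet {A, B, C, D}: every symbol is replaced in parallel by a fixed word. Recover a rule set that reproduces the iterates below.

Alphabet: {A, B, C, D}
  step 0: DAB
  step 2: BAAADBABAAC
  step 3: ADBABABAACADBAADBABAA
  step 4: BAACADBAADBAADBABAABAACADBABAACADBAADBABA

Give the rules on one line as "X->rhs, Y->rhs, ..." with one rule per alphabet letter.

A->BA, B->AD, C->A, D->AC

  step 3 ⇒ step 4: ADBABABAACADBAADBABAA ⇒ BA·AC·AD·BA·AD·BA·AD·BA·BA·A·BA·AC·AD·BA·BA·AC·AD·BA·AD·BA·BA
    A ↦ BA
    B ↦ AD
    C ↦ A
    D ↦ AC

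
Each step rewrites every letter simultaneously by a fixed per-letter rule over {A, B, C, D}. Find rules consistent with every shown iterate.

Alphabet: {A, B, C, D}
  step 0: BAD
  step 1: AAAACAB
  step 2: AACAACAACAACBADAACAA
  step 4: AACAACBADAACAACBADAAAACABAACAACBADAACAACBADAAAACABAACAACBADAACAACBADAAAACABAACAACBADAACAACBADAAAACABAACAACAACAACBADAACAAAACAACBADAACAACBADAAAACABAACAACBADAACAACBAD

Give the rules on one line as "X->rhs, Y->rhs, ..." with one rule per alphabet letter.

A->AAC, B->AA, C->BAD, D->AB

  step 1 ⇒ step 2: AAAACAB ⇒ AAC·AAC·AAC·AAC·BAD·AAC·AA
    A ↦ AAC
    B ↦ AA
    C ↦ BAD
  step 0 ⇒ step 1: BAD ⇒ AA·AAC·AB
    D ↦ AB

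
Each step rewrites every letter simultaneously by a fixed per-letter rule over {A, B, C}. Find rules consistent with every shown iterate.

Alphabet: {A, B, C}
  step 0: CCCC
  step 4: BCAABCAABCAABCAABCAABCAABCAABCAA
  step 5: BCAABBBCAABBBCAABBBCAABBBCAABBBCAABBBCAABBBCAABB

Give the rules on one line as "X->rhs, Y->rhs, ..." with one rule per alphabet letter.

A->B, B->BC, C->AA

  step 4 ⇒ step 5: BCAABCAABCAABCAABCAABCAABCAABCAA ⇒ BC·AA·B·B·BC·AA·B·B·BC·AA·B·B·BC·AA·B·B·BC·AA·B·B·BC·AA·B·B·BC·AA·B·B·BC·AA·B·B
    A ↦ B
    B ↦ BC
    C ↦ AA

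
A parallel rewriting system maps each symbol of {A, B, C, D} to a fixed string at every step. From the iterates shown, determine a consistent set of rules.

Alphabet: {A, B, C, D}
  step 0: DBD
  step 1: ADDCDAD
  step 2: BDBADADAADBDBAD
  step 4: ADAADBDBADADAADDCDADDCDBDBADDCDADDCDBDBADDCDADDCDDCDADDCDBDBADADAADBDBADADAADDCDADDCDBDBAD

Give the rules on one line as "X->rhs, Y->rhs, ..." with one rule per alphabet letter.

  step 1 ⇒ step 2: ADDCDAD ⇒ BDB·AD·AD·A·AD·BDB·AD
    A ↦ BDB
    C ↦ A
    D ↦ AD
  step 0 ⇒ step 1: DBD ⇒ AD·DCD·AD
    B ↦ DCD

A->BDB, B->DCD, C->A, D->AD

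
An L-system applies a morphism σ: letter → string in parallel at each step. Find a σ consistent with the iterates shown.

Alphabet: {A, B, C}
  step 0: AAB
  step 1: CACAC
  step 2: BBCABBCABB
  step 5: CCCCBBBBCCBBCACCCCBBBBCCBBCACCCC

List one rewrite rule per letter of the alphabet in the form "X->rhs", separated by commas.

  step 1 ⇒ step 2: CACAC ⇒ BB·CA·BB·CA·BB
    A ↦ CA
    C ↦ BB
  step 0 ⇒ step 1: AAB ⇒ CA·CA·C
    B ↦ C

A->CA, B->C, C->BB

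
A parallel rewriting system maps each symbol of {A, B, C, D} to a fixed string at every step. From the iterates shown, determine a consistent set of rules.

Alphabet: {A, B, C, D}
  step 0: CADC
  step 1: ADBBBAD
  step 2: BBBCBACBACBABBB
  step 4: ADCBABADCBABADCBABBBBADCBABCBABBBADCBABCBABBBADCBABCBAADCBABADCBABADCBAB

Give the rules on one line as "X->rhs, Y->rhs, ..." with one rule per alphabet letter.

  step 1 ⇒ step 2: ADBBBAD ⇒ B·BB·CBA·CBA·CBA·B·BB
    A ↦ B
    B ↦ CBA
    D ↦ BB
  step 0 ⇒ step 1: CADC ⇒ AD·B·BB·AD
    C ↦ AD

A->B, B->CBA, C->AD, D->BB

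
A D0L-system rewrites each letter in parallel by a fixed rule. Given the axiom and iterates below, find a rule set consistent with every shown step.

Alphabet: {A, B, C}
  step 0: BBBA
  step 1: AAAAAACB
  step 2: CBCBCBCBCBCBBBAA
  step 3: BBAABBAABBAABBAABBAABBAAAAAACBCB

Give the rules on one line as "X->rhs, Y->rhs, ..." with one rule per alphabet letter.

A->CB, B->AA, C->BB

  step 2 ⇒ step 3: CBCBCBCBCBCBBBAA ⇒ BB·AA·BB·AA·BB·AA·BB·AA·BB·AA·BB·AA·AA·AA·CB·CB
    A ↦ CB
    B ↦ AA
    C ↦ BB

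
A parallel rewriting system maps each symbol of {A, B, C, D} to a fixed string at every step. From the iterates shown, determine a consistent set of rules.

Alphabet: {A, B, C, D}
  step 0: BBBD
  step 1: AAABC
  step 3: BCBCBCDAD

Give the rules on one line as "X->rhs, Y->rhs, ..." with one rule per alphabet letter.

A->D, B->A, C->BA, D->BC

  step 0 ⇒ step 1: BBBD ⇒ A·A·A·BC
    B ↦ A
    D ↦ BC
    A ↦ D  (constrained at step 1)
    C ↦ BA  (constrained at step 1)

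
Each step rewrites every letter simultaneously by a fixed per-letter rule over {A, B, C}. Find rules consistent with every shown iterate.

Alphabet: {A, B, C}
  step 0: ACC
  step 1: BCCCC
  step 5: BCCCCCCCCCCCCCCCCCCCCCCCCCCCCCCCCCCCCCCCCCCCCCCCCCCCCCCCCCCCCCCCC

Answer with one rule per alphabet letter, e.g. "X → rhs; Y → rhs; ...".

A->B, B->A, C->CC

  step 0 ⇒ step 1: ACC ⇒ B·CC·CC
    A ↦ B
    C ↦ CC
    B ↦ A  (constrained at step 1)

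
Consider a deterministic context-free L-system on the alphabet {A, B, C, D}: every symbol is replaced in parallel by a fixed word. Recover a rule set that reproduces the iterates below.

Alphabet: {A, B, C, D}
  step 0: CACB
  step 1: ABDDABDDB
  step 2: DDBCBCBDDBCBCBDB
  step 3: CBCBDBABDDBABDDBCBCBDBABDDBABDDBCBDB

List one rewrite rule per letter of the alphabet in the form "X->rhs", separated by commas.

A->D, B->DB, C->ABD, D->CB

  step 2 ⇒ step 3: DDBCBCBDDBCBCBDB ⇒ CB·CB·DB·ABD·DB·ABD·DB·CB·CB·DB·ABD·DB·ABD·DB·CB·DB
    B ↦ DB
    C ↦ ABD
    D ↦ CB
  step 0 ⇒ step 1: CACB ⇒ ABD·D·ABD·DB
    A ↦ D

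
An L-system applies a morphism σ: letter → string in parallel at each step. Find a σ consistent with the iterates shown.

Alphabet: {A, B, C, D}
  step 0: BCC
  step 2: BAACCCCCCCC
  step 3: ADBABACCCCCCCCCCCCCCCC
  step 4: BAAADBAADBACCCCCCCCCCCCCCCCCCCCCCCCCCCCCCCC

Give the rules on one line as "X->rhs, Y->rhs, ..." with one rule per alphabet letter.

A->BA, B->AD, C->CC, D->A

  step 3 ⇒ step 4: ADBABACCCCCCCCCCCCCCCC ⇒ BA·A·AD·BA·AD·BA·CC·CC·CC·CC·CC·CC·CC·CC·CC·CC·CC·CC·CC·CC·CC·CC
    A ↦ BA
    B ↦ AD
    C ↦ CC
    D ↦ A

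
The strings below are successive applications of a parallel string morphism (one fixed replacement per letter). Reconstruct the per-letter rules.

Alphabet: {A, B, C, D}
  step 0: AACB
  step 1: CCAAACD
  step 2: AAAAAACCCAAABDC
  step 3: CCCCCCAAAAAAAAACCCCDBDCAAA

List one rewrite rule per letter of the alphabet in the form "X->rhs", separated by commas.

A->C, B->CD, C->AAA, D->BDC

  step 2 ⇒ step 3: AAAAAACCCAAABDC ⇒ C·C·C·C·C·C·AAA·AAA·AAA·C·C·C·CD·BDC·AAA
    A ↦ C
    B ↦ CD
    C ↦ AAA
    D ↦ BDC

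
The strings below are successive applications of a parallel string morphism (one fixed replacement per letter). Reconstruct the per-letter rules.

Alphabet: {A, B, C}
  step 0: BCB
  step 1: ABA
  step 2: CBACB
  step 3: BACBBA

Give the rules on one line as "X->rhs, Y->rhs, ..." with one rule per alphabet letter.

A->CB, B->A, C->B

  step 2 ⇒ step 3: CBACB ⇒ B·A·CB·B·A
    A ↦ CB
    B ↦ A
    C ↦ B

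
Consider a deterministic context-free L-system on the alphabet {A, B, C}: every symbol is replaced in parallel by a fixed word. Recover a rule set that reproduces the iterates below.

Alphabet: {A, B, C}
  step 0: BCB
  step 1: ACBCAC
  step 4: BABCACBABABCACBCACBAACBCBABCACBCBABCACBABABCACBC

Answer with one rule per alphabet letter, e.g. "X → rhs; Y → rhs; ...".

  step 0 ⇒ step 1: BCB ⇒ AC·BC·AC
    B ↦ AC
    C ↦ BC
    A ↦ BA  (constrained at step 1)

A->BA, B->AC, C->BC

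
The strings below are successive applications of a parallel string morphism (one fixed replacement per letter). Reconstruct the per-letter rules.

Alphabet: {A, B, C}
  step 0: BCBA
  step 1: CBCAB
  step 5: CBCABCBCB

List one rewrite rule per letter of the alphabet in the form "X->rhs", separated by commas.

A->AB, B->C, C->B

  step 0 ⇒ step 1: BCBA ⇒ C·B·C·AB
    A ↦ AB
    B ↦ C
    C ↦ B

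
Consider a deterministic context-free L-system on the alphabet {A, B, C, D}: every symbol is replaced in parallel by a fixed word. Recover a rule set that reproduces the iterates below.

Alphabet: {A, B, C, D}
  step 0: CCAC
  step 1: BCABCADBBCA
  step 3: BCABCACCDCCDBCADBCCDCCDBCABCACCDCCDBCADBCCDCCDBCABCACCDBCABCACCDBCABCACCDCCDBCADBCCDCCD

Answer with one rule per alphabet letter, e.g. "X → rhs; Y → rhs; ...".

  step 0 ⇒ step 1: CCAC ⇒ BCA·BCA·DB·BCA
    A ↦ DB
    C ↦ BCA
    B ↦ CCD  (constrained at step 1)
    D ↦ CCD  (constrained at step 1)

A->DB, B->CCD, C->BCA, D->CCD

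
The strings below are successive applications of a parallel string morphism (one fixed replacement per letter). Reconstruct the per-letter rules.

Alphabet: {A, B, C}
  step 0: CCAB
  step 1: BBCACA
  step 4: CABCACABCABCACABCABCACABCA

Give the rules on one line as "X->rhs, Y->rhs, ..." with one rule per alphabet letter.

A->CA, B->CA, C->B

  step 0 ⇒ step 1: CCAB ⇒ B·B·CA·CA
    A ↦ CA
    B ↦ CA
    C ↦ B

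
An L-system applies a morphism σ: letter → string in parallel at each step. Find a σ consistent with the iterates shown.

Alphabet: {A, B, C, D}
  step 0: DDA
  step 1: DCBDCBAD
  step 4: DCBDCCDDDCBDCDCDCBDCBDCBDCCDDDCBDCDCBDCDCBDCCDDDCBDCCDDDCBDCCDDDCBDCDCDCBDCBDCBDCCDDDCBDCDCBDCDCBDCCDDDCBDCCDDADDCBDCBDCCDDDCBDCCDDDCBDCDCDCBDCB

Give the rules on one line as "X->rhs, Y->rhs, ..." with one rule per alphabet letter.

  step 0 ⇒ step 1: DDA ⇒ DCB·DCB·AD
    A ↦ AD
    D ↦ DCB
    B ↦ CDD  (constrained at step 1)
    C ↦ DC  (constrained at step 1)

A->AD, B->CDD, C->DC, D->DCB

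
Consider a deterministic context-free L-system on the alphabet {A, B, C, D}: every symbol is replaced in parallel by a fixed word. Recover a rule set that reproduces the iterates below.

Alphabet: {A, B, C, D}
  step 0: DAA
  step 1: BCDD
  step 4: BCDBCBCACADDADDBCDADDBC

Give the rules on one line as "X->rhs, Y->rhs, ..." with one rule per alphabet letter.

  step 0 ⇒ step 1: DAA ⇒ BC·D·D
    A ↦ D
    D ↦ BC
    B ↦ AC  (constrained at step 1)
    C ↦ AD  (constrained at step 1)

A->D, B->AC, C->AD, D->BC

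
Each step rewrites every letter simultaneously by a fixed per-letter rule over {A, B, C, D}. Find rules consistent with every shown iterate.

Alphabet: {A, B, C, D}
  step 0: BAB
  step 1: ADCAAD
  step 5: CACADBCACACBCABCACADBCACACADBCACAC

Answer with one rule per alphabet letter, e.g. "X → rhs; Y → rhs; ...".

  step 0 ⇒ step 1: BAB ⇒ AD·CA·AD
    A ↦ CA
    B ↦ AD
    C ↦ B  (constrained at step 1)
    D ↦ C  (constrained at step 1)

A->CA, B->AD, C->B, D->C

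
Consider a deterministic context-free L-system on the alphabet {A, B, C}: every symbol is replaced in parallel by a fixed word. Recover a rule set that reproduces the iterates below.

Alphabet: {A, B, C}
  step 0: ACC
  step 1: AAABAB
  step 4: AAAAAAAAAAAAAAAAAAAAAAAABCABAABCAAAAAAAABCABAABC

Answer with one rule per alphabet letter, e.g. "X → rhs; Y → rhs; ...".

A->AA, B->BC, C->AB

  step 0 ⇒ step 1: ACC ⇒ AA·AB·AB
    A ↦ AA
    C ↦ AB
    B ↦ BC  (constrained at step 1)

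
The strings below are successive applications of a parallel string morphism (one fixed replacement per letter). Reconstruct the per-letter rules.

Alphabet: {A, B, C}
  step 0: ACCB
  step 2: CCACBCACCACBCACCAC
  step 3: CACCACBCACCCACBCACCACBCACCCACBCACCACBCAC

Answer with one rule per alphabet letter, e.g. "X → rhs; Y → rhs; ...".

A->B, B->C, C->CAC

  step 2 ⇒ step 3: CCACBCACCACBCACCAC ⇒ CAC·CAC·B·CAC·C·CAC·B·CAC·CAC·B·CAC·C·CAC·B·CAC·CAC·B·CAC
    A ↦ B
    B ↦ C
    C ↦ CAC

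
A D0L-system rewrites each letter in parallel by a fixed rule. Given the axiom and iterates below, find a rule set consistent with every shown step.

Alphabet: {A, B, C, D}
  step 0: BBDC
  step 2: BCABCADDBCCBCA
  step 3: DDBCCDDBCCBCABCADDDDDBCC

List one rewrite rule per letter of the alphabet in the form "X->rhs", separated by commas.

A->BCC, B->D, C->D, D->BCA

  step 2 ⇒ step 3: BCABCADDBCCBCA ⇒ D·D·BCC·D·D·BCC·BCA·BCA·D·D·D·D·D·BCC
    A ↦ BCC
    B ↦ D
    C ↦ D
    D ↦ BCA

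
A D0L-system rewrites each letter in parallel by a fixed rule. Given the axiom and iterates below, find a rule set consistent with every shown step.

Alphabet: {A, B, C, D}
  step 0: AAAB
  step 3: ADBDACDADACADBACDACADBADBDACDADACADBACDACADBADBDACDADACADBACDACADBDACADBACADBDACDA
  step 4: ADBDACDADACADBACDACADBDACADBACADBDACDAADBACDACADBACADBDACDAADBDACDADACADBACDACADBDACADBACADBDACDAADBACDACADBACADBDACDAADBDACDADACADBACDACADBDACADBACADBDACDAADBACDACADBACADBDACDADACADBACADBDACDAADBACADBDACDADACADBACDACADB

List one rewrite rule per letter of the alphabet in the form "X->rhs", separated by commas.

A->ADB, B->DA, C->AC, D->DAC

  step 3 ⇒ step 4: ADBDACDADACADBACDACADBADBDACDADACADBACDACADBADBDACDADACADBACDACADBDACADBACADBDACDA ⇒ ADB·DAC·DA·DAC·ADB·AC·DAC·ADB·DAC·ADB·AC·ADB·DAC·DA·ADB·AC·DAC·ADB·AC·ADB·DAC·DA·ADB·DAC·DA·DAC·ADB·AC·DAC·ADB·DAC·ADB·AC·ADB·DAC·DA·ADB·AC·DAC·ADB·AC·ADB·DAC·DA·ADB·DAC·DA·DAC·ADB·AC·DAC·ADB·DAC·ADB·AC·ADB·DAC·DA·ADB·AC·DAC·ADB·AC·ADB·DAC·DA·DAC·ADB·AC·ADB·DAC·DA·ADB·AC·ADB·DAC·DA·DAC·ADB·AC·DAC·ADB
    A ↦ ADB
    B ↦ DA
    C ↦ AC
    D ↦ DAC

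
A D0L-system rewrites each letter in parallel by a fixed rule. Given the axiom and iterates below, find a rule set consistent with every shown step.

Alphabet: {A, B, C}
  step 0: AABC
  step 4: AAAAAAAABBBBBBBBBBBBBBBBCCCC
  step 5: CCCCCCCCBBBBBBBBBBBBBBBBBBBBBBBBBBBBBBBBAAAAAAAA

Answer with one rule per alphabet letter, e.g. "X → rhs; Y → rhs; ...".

A->C, B->BB, C->AA

  step 4 ⇒ step 5: AAAAAAAABBBBBBBBBBBBBBBBCCCC ⇒ C·C·C·C·C·C·C·C·BB·BB·BB·BB·BB·BB·BB·BB·BB·BB·BB·BB·BB·BB·BB·BB·AA·AA·AA·AA
    A ↦ C
    B ↦ BB
    C ↦ AA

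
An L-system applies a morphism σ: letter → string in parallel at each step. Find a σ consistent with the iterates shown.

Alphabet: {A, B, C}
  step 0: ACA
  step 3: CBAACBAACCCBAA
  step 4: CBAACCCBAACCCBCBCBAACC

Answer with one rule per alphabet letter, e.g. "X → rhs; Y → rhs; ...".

  step 3 ⇒ step 4: CBAACBAACCCBAA ⇒ CB·AA·C·C·CB·AA·C·C·CB·CB·CB·AA·C·C
    A ↦ C
    B ↦ AA
    C ↦ CB

A->C, B->AA, C->CB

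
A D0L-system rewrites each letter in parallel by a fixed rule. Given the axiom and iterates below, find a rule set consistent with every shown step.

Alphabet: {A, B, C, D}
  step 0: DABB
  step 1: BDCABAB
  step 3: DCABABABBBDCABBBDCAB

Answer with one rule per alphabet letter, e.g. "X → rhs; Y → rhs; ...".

  step 0 ⇒ step 1: DABB ⇒ B·DC·AB·AB
    A ↦ DC
    B ↦ AB
    D ↦ B
    C ↦ B  (constrained at step 1)

A->DC, B->AB, C->B, D->B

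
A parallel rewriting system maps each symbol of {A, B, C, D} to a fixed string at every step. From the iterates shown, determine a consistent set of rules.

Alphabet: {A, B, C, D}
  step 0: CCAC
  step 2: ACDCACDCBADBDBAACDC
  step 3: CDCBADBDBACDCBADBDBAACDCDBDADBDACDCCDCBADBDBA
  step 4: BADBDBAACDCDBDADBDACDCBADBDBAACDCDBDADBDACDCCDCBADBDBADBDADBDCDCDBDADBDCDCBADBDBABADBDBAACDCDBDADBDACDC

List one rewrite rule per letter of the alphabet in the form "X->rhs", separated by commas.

  step 3 ⇒ step 4: CDCBADBDBACDCBADBDBAACDCDBDADBDACDCCDCBADBDBA ⇒ BA·DBD·BA·A·CDC·DBD·A·DBD·A·CDC·BA·DBD·BA·A·CDC·DBD·A·DBD·A·CDC·CDC·BA·DBD·BA·DBD·A·DBD·CDC·DBD·A·DBD·CDC·BA·DBD·BA·BA·DBD·BA·A·CDC·DBD·A·DBD·A·CDC
    A ↦ CDC
    B ↦ A
    C ↦ BA
    D ↦ DBD

A->CDC, B->A, C->BA, D->DBD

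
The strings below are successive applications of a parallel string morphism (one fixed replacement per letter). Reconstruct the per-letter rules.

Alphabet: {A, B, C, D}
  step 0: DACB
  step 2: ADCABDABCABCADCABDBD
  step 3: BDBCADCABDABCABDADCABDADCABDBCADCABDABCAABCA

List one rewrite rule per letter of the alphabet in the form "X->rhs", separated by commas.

A->BD, B->A, C->DCA, D->BCA

  step 2 ⇒ step 3: ADCABDABCABCADCABDBD ⇒ BD·BCA·DCA·BD·A·BCA·BD·A·DCA·BD·A·DCA·BD·BCA·DCA·BD·A·BCA·A·BCA
    A ↦ BD
    B ↦ A
    C ↦ DCA
    D ↦ BCA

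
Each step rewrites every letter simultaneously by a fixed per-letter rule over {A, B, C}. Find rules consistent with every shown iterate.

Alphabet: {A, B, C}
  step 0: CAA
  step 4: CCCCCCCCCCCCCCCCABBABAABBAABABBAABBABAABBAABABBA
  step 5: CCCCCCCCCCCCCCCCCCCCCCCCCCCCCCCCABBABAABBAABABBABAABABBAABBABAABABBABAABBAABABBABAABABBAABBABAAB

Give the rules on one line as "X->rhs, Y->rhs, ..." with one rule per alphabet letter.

  step 4 ⇒ step 5: CCCCCCCCCCCCCCCCABBABAABBAABABBAABBABAABBAABABBA ⇒ CC·CC·CC·CC·CC·CC·CC·CC·CC·CC·CC·CC·CC·CC·CC·CC·AB·BA·BA·AB·BA·AB·AB·BA·BA·AB·AB·BA·AB·BA·BA·AB·AB·BA·BA·AB·BA·AB·AB·BA·BA·AB·AB·BA·AB·BA·BA·AB
    A ↦ AB
    B ↦ BA
    C ↦ CC

A->AB, B->BA, C->CC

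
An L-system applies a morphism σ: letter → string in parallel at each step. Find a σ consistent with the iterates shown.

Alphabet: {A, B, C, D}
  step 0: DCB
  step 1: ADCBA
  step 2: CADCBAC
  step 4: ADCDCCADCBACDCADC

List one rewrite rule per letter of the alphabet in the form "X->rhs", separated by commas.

A->C, B->BA, C->DC, D->A

  step 1 ⇒ step 2: ADCBA ⇒ C·A·DC·BA·C
    A ↦ C
    B ↦ BA
    C ↦ DC
    D ↦ A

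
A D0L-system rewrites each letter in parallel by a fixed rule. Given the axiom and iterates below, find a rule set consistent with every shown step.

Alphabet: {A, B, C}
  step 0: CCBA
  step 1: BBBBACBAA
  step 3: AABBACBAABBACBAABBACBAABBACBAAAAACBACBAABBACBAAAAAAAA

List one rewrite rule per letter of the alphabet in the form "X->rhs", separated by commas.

  step 0 ⇒ step 1: CCBA ⇒ BB·BB·ACB·AA
    A ↦ AA
    B ↦ ACB
    C ↦ BB

A->AA, B->ACB, C->BB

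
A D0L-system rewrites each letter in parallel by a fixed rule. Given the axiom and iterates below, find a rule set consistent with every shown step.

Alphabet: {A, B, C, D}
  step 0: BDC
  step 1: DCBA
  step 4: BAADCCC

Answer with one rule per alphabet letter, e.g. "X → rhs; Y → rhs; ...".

  step 0 ⇒ step 1: BDC ⇒ DC·B·A
    B ↦ DC
    C ↦ A
    D ↦ B
    A ↦ C  (constrained at step 1)

A->C, B->DC, C->A, D->B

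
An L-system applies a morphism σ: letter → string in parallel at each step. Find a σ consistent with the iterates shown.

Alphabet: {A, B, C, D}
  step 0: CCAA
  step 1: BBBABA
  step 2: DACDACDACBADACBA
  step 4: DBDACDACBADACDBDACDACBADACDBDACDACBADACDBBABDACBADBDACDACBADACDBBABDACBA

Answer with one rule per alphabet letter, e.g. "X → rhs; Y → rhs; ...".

  step 1 ⇒ step 2: BBBABA ⇒ DAC·DAC·DAC·BA·DAC·BA
    A ↦ BA
    B ↦ DAC
  step 0 ⇒ step 1: CCAA ⇒ B·B·BA·BA
    C ↦ B
    D ↦ DB  (constrained at step 2)

A->BA, B->DAC, C->B, D->DB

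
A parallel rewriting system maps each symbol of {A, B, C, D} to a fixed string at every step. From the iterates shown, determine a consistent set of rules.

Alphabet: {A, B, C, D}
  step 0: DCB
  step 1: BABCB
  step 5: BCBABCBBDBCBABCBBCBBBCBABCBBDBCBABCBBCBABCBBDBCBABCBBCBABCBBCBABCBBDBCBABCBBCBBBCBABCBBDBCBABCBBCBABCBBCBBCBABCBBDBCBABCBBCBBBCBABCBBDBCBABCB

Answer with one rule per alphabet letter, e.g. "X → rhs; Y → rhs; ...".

  step 0 ⇒ step 1: DCB ⇒ B·A·BCB
    B ↦ BCB
    C ↦ A
    D ↦ B
    A ↦ BD  (constrained at step 1)

A->BD, B->BCB, C->A, D->B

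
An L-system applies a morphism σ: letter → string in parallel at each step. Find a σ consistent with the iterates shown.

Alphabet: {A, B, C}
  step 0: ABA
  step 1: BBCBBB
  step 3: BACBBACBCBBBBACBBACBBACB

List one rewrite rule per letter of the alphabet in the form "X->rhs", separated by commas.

A->BB, B->CB, C->BA

  step 0 ⇒ step 1: ABA ⇒ BB·CB·BB
    A ↦ BB
    B ↦ CB
    C ↦ BA  (constrained at step 1)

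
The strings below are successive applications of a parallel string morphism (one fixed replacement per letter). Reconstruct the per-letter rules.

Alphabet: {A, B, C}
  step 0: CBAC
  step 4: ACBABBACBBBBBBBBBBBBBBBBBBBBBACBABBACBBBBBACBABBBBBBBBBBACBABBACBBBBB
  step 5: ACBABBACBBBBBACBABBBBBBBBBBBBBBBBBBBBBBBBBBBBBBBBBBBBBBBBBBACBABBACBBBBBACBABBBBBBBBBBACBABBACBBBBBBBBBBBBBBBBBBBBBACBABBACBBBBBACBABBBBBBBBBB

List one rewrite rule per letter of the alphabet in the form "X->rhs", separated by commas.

A->ACB, B->BB, C->A

  step 4 ⇒ step 5: ACBABBACBBBBBBBBBBBBBBBBBBBBBACBABBACBBBBBACBABBBBBBBBBBACBABBACBBBBB ⇒ ACB·A·BB·ACB·BB·BB·ACB·A·BB·BB·BB·BB·BB·BB·BB·BB·BB·BB·BB·BB·BB·BB·BB·BB·BB·BB·BB·BB·BB·ACB·A·BB·ACB·BB·BB·ACB·A·BB·BB·BB·BB·BB·ACB·A·BB·ACB·BB·BB·BB·BB·BB·BB·BB·BB·BB·BB·ACB·A·BB·ACB·BB·BB·ACB·A·BB·BB·BB·BB·BB
    A ↦ ACB
    B ↦ BB
    C ↦ A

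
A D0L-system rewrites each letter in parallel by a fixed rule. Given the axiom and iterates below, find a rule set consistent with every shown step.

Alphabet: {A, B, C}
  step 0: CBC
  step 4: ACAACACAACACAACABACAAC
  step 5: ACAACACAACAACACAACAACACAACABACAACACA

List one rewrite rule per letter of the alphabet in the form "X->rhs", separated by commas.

A->AC, B->AB, C->A

  step 4 ⇒ step 5: ACAACACAACACAACABACAAC ⇒ AC·A·AC·AC·A·AC·A·AC·AC·A·AC·A·AC·AC·A·AC·AB·AC·A·AC·AC·A
    A ↦ AC
    B ↦ AB
    C ↦ A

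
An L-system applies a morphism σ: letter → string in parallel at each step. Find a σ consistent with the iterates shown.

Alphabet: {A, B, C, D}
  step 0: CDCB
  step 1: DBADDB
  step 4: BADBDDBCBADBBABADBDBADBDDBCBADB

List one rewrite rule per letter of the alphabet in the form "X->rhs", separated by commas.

A->C, B->DB, C->D, D->BA

  step 0 ⇒ step 1: CDCB ⇒ D·BA·D·DB
    B ↦ DB
    C ↦ D
    D ↦ BA
    A ↦ C  (constrained at step 1)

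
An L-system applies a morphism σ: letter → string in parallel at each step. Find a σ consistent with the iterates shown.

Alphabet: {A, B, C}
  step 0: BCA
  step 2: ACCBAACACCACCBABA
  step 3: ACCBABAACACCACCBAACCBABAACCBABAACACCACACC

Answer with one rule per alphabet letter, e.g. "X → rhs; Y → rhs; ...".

  step 2 ⇒ step 3: ACCBAACACCACCBABA ⇒ ACC·BA·BA·AC·ACC·ACC·BA·ACC·BA·BA·ACC·BA·BA·AC·ACC·AC·ACC
    A ↦ ACC
    B ↦ AC
    C ↦ BA

A->ACC, B->AC, C->BA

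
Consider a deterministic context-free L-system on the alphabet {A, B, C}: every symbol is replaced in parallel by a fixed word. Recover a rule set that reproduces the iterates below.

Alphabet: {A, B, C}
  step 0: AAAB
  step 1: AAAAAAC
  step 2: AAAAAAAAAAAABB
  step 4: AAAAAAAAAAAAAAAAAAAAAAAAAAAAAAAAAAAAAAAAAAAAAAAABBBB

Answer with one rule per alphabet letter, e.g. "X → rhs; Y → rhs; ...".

  step 1 ⇒ step 2: AAAAAAC ⇒ AA·AA·AA·AA·AA·AA·BB
    A ↦ AA
    C ↦ BB
  step 0 ⇒ step 1: AAAB ⇒ AA·AA·AA·C
    B ↦ C

A->AA, B->C, C->BB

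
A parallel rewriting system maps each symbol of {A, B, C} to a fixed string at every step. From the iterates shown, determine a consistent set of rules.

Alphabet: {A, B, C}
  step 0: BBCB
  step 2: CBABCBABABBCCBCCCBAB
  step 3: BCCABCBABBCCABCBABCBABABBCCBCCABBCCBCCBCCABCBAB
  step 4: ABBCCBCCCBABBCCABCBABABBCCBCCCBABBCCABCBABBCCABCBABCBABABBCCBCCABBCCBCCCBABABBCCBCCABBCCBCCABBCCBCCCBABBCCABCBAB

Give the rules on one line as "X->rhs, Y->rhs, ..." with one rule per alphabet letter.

  step 3 ⇒ step 4: BCCABCBABBCCABCBABCBABABBCCBCCABBCCBCCBCCABCBAB ⇒ AB·BCC·BCC·CB·AB·BCC·AB·CB·AB·AB·BCC·BCC·CB·AB·BCC·AB·CB·AB·BCC·AB·CB·AB·CB·AB·AB·BCC·BCC·AB·BCC·BCC·CB·AB·AB·BCC·BCC·AB·BCC·BCC·AB·BCC·BCC·CB·AB·BCC·AB·CB·AB
    A ↦ CB
    B ↦ AB
    C ↦ BCC

A->CB, B->AB, C->BCC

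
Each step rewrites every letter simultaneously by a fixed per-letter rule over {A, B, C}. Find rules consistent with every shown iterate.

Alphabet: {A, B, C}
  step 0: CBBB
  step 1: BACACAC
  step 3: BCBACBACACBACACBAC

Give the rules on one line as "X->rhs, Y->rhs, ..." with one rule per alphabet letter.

  step 0 ⇒ step 1: CBBB ⇒ B·AC·AC·AC
    B ↦ AC
    C ↦ B
    A ↦ BC  (constrained at step 1)

A->BC, B->AC, C->B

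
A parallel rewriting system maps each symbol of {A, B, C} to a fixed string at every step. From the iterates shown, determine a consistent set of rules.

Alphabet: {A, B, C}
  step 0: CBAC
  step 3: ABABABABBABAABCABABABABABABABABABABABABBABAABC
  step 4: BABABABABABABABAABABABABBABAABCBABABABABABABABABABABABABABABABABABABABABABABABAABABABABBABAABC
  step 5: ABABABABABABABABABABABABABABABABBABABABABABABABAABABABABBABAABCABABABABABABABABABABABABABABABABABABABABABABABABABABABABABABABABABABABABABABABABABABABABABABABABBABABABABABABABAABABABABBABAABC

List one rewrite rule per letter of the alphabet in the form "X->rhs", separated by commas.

A->BAB, B->A, C->ABC

  step 4 ⇒ step 5: BABABABABABABABAABABABABBABAABCBABABABABABABABABABABABABABABABABABABABABABABABAABABABABBABAABC ⇒ A·BAB·A·BAB·A·BAB·A·BAB·A·BAB·A·BAB·A·BAB·A·BAB·BAB·A·BAB·A·BAB·A·BAB·A·A·BAB·A·BAB·BAB·A·ABC·A·BAB·A·BAB·A·BAB·A·BAB·A·BAB·A·BAB·A·BAB·A·BAB·A·BAB·A·BAB·A·BAB·A·BAB·A·BAB·A·BAB·A·BAB·A·BAB·A·BAB·A·BAB·A·BAB·A·BAB·A·BAB·A·BAB·A·BAB·A·BAB·BAB·A·BAB·A·BAB·A·BAB·A·A·BAB·A·BAB·BAB·A·ABC
    A ↦ BAB
    B ↦ A
    C ↦ ABC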